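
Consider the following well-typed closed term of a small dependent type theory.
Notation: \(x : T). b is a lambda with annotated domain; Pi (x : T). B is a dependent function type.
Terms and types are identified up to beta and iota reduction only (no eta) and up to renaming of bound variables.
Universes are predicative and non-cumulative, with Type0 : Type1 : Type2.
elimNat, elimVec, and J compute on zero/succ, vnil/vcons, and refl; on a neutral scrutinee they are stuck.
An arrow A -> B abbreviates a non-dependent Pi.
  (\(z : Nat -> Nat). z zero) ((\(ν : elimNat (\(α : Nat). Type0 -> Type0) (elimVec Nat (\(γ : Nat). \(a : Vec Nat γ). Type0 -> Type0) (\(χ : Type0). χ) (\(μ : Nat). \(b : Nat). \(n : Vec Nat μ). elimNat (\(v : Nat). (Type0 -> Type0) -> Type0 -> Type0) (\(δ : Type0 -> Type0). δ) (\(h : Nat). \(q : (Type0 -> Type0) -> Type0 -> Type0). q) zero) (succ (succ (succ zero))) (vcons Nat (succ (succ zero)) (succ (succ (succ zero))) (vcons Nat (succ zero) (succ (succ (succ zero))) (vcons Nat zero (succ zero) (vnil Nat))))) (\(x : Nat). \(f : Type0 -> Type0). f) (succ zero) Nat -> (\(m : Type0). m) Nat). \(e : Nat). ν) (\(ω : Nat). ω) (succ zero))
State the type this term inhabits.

type:
  Nat


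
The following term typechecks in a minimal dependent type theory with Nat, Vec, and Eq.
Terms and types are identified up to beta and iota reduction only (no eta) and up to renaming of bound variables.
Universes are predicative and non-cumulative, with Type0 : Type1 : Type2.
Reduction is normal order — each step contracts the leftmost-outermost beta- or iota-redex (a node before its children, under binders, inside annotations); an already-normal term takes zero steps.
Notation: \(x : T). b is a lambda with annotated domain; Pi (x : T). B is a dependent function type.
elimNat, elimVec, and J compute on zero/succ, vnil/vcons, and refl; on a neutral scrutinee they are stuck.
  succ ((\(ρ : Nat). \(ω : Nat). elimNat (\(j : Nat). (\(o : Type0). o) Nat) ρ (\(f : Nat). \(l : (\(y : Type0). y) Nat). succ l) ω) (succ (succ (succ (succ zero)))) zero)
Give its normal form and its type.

resulting normal form:
  succ (succ (succ (succ (succ zero))))
type:
  Nat


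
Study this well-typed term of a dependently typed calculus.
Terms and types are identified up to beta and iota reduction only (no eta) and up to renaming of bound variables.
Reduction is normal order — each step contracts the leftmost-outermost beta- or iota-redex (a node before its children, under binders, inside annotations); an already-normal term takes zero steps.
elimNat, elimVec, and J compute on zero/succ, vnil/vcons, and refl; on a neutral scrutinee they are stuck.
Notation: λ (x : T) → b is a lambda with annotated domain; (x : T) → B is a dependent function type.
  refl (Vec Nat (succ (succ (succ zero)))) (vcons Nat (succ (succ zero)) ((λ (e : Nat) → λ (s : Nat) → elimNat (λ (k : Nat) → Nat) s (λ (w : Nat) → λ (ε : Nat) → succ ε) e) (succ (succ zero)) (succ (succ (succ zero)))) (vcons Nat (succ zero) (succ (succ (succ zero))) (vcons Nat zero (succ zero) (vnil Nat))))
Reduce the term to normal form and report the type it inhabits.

normal form:
  refl (Vec Nat (succ (succ (succ zero)))) (vcons Nat (succ (succ zero)) (succ (succ (succ (succ (succ zero))))) (vcons Nat (succ zero) (succ (succ (succ zero))) (vcons Nat zero (succ zero) (vnil Nat))))
type:
  Eq (Vec Nat (succ (succ (succ zero)))) (vcons Nat (succ (succ zero)) (succ (succ (succ (succ (succ zero))))) (vcons Nat (succ zero) (succ (succ (succ zero))) (vcons Nat zero (succ zero) (vnil Nat)))) (vcons Nat (succ (succ zero)) (succ (succ (succ (succ (succ zero))))) (vcons Nat (succ zero) (succ (succ (succ zero))) (vcons Nat zero (succ zero) (vnil Nat))))
observation: 9 normal-order steps separate the term from its normal form.


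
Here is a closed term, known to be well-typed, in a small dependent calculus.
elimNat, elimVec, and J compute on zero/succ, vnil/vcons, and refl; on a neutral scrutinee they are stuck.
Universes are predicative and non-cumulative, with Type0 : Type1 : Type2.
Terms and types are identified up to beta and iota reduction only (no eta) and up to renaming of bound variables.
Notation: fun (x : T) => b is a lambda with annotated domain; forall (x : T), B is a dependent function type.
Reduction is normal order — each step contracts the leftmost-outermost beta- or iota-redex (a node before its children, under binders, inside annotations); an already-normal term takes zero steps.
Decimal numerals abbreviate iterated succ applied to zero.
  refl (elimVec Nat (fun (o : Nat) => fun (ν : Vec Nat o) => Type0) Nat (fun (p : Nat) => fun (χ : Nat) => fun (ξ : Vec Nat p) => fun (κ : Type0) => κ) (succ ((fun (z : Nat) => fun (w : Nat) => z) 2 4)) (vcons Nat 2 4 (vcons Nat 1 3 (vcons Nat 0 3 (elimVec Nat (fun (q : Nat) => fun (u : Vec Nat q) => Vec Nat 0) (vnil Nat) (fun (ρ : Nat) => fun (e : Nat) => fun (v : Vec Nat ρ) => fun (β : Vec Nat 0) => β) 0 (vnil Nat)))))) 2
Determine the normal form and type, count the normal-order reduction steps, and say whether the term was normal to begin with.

reduced normal form:
  refl Nat 2
the term's type:
  Eq Nat 2 2
steps to reach normal form (normal order): 17
term was already normal: no
first contracted redex: an elimVec iota-redex


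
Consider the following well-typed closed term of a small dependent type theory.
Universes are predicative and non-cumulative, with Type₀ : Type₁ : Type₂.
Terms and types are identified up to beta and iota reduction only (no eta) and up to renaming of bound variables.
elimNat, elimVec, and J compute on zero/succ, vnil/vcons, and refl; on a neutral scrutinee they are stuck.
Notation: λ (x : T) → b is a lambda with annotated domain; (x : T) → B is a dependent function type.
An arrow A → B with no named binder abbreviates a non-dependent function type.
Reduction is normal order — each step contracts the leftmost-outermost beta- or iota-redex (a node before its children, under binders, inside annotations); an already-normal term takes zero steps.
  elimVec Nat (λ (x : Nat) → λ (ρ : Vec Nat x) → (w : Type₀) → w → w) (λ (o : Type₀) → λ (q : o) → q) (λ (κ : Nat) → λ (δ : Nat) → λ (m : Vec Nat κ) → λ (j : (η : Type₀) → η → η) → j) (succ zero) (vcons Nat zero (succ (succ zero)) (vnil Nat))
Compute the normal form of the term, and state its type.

reduced normal form:
  λ (x : Type₀) → λ (ρ : x) → ρ
type:
  (x : Type₀) → x → x
observation: the leftmost-outermost redex is an elimVec iota-redex, and normalization takes 6 steps.


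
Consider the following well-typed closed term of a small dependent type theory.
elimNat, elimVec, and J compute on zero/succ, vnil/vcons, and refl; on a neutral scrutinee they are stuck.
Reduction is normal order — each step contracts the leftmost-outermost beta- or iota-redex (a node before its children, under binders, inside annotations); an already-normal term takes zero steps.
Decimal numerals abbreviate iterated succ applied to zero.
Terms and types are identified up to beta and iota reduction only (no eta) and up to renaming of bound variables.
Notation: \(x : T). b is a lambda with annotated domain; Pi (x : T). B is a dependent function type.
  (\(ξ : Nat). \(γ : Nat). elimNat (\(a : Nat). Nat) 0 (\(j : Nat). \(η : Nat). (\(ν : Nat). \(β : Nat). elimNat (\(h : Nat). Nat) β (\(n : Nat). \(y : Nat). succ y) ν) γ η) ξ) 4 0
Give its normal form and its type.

normal form:
  0
the term's type:
  Nat
observation: the leftmost-outermost redex is a beta-redex, and normalization takes 27 steps.


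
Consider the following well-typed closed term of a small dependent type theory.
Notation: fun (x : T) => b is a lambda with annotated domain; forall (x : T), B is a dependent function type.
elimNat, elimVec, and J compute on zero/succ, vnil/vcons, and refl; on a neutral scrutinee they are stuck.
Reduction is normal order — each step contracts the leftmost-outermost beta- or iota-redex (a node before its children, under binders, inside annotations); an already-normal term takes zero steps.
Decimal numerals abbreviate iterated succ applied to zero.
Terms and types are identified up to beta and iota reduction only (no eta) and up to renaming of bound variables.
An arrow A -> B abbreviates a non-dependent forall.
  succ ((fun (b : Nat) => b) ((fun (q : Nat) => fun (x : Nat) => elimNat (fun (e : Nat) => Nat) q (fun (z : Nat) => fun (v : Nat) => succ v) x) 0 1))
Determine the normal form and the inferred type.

normal form:
  2
type:
  Nat
observation: normalization takes exactly 7 steps under the normal-order strategy.


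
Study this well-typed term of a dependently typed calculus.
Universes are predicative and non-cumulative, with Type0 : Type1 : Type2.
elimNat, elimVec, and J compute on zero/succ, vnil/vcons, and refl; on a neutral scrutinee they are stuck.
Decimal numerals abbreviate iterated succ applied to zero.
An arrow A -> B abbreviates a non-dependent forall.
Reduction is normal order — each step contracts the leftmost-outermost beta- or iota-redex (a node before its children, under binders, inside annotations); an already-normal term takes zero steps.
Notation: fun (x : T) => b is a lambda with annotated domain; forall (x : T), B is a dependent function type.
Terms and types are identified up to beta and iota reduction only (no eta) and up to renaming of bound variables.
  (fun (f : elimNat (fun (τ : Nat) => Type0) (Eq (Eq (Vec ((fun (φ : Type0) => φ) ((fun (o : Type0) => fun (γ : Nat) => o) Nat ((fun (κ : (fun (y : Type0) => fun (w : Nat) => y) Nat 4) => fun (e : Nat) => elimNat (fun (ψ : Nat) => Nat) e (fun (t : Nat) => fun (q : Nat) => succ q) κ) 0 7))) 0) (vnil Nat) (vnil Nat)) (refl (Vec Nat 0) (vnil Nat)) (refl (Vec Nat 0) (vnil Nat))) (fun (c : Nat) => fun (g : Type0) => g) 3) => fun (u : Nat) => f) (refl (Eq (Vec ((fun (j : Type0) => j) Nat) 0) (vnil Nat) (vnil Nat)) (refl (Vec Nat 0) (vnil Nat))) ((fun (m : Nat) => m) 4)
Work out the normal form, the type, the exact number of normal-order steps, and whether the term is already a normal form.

resulting normal form:
  refl (Eq (Vec Nat 0) (vnil Nat) (vnil Nat)) (refl (Vec Nat 0) (vnil Nat))
the term's type:
  Eq (Eq (Vec Nat 0) (vnil Nat) (vnil Nat)) (refl (Vec Nat 0) (vnil Nat)) (refl (Vec Nat 0) (vnil Nat))
normal-order step count: 3
started in normal form: no
first redex: a beta-redex


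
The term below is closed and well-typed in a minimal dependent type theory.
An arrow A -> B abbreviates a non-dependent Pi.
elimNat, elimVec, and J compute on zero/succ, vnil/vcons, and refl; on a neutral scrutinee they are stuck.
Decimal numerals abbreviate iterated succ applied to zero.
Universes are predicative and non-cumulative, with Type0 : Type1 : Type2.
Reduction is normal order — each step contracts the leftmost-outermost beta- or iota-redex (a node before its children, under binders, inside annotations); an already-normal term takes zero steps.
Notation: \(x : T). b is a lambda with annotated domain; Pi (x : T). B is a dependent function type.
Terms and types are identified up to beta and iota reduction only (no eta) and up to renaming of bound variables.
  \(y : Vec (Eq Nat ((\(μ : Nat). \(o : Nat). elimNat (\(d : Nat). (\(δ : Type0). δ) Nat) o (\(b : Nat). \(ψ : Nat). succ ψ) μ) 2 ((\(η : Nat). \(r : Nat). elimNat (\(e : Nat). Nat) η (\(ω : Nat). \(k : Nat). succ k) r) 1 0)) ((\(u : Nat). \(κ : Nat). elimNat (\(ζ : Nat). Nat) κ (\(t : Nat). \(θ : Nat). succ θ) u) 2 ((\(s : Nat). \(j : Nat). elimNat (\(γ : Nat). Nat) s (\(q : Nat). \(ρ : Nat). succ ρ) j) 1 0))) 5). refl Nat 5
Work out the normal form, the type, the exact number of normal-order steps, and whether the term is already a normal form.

resulting normal form:
  \(y : Vec (Eq Nat 3 3) 5). refl Nat 5
inferred type:
  Vec (Eq Nat 3 3) 5 -> Eq Nat 5 5
normal-order step count: 24
started in normal form: no
first contracted redex: a beta-redex


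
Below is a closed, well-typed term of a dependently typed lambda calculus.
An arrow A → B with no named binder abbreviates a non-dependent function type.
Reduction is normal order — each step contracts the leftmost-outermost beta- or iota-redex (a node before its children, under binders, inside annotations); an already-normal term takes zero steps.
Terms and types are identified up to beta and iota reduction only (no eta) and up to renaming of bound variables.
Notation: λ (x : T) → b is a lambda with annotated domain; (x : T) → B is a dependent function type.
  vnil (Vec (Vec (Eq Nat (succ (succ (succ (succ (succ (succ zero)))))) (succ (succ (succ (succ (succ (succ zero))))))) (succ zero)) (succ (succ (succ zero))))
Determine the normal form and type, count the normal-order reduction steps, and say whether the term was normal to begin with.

reduced normal form:
  vnil (Vec (Vec (Eq Nat (succ (succ (succ (succ (succ (succ zero)))))) (succ (succ (succ (succ (succ (succ zero))))))) (succ zero)) (succ (succ (succ zero))))
the term's type:
  Vec (Vec (Vec (Eq Nat (succ (succ (succ (succ (succ (succ zero)))))) (succ (succ (succ (succ (succ (succ zero))))))) (succ zero)) (succ (succ (succ zero)))) zero
reduction steps (normal order): 0
already normal: yes


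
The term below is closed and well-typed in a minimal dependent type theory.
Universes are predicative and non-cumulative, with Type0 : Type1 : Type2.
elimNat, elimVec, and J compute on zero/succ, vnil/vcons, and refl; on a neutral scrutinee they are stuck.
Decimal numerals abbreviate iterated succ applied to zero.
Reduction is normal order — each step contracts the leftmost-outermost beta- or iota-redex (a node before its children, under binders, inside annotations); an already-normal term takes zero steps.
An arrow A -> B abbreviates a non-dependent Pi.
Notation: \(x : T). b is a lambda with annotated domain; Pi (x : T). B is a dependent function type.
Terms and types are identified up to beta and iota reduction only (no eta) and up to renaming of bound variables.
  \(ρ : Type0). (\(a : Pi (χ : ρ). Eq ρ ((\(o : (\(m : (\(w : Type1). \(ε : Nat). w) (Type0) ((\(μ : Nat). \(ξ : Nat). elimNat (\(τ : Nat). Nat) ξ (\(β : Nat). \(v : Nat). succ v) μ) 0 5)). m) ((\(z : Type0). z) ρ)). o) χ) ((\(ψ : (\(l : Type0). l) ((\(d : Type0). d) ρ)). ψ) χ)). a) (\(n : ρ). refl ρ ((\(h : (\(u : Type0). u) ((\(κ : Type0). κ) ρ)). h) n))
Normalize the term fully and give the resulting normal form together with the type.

resulting normal form:
  \(ρ : Type0). \(a : ρ). refl ρ a
the term's type:
  Pi (ρ : Type0). Pi (a : ρ). Eq ρ a a
observation: contracting a beta-redex first, the term normalizes in 2 steps.


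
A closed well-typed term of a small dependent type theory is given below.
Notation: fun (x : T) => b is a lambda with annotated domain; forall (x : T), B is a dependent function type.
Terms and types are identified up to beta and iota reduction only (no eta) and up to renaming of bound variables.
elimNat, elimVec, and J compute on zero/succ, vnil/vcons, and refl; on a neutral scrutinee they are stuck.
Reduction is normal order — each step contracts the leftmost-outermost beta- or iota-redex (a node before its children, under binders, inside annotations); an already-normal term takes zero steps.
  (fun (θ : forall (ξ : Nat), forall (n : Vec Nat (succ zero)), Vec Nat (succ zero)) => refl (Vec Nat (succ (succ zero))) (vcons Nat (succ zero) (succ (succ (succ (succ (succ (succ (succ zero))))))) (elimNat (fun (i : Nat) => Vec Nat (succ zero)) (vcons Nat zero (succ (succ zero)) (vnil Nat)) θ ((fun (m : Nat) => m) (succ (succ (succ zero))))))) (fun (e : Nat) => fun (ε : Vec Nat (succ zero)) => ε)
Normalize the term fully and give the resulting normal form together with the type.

reduced normal form:
  refl (Vec Nat (succ (succ zero))) (vcons Nat (succ zero) (succ (succ (succ (succ (succ (succ (succ zero))))))) (vcons Nat zero (succ (succ zero)) (vnil Nat)))
inferred type:
  Eq (Vec Nat (succ (succ zero))) (vcons Nat (succ zero) (succ (succ (succ (succ (succ (succ (succ zero))))))) (vcons Nat zero (succ (succ zero)) (vnil Nat))) (vcons Nat (succ zero) (succ (succ (succ (succ (succ (succ (succ zero))))))) (vcons Nat zero (succ (succ zero)) (vnil Nat)))


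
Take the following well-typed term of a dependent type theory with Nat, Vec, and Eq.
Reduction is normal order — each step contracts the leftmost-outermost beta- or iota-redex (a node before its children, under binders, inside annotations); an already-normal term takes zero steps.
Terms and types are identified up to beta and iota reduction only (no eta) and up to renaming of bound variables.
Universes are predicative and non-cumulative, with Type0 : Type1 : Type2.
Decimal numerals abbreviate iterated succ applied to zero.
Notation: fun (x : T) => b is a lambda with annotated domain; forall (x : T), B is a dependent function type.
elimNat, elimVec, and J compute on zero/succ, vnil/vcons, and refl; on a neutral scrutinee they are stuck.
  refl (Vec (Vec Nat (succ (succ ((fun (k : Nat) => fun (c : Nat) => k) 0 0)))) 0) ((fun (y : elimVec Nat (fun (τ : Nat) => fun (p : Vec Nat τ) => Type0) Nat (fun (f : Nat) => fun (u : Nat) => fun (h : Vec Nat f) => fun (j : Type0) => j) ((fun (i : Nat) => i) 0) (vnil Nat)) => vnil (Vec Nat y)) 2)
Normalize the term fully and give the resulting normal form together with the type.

resulting normal form:
  refl (Vec (Vec Nat 2) 0) (vnil (Vec Nat 2))
type:
  Eq (Vec (Vec Nat 2) 0) (vnil (Vec Nat 2)) (vnil (Vec Nat 2))
observation: reduction starts at a beta-redex, and 3 normal-order steps reach the normal form.


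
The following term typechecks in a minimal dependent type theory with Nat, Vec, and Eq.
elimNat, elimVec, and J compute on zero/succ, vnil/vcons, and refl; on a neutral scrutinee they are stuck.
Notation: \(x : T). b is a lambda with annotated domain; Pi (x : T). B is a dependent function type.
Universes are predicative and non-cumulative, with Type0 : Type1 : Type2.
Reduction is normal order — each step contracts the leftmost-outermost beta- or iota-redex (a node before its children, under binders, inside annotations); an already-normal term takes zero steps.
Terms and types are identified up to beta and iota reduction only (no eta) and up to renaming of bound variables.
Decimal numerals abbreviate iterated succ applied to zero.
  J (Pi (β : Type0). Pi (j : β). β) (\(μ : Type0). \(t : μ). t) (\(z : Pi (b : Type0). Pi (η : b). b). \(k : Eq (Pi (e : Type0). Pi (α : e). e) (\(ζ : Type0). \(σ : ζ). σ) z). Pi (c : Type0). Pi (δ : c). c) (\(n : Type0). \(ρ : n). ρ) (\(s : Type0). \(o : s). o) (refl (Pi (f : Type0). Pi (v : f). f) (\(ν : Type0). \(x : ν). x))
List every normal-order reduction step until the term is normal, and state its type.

normal-order reduction sequence:
  J (Pi (β : Type0). Pi (j : β). β) (\(μ : Type0). \(t : μ). t) (\(z : Pi (b : Type0). Pi (η : b). b). \(k : Eq (Pi (e : Type0). Pi (α : e). e) (\(ζ : Type0). \(σ : ζ). σ) z). Pi (c : Type0). Pi (δ : c). c) (\(n : Type0). \(ρ : n). ρ) (\(s : Type0). \(o : s). o) (refl (Pi (f : Type0). Pi (v : f). f) (\(ν : Type0). \(x : ν). x))
  ~> \(β : Type0). \(j : β). j
inferred type:
  Pi (β : Type0). Pi (j : β). β


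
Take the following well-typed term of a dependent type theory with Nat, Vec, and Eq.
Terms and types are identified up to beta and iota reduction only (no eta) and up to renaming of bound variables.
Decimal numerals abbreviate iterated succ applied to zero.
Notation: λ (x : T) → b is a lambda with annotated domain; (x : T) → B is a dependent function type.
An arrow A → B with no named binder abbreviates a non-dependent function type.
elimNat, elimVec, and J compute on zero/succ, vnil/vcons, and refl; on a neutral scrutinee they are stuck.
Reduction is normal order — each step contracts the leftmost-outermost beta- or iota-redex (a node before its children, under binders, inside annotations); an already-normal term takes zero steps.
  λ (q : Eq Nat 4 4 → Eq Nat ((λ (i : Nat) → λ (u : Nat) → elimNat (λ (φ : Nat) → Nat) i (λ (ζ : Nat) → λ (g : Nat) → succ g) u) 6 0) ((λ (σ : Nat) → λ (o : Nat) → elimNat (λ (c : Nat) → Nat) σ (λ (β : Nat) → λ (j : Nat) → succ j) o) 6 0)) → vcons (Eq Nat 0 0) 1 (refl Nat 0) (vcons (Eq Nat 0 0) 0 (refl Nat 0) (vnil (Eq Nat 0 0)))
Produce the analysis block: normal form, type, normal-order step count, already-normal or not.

reduced normal form:
  λ (q : Eq Nat 4 4 → Eq Nat 6 6) → vcons (Eq Nat 0 0) 1 (refl Nat 0) (vcons (Eq Nat 0 0) 0 (refl Nat 0) (vnil (Eq Nat 0 0)))
the term's type:
  (Eq Nat 4 4 → Eq Nat 6 6) → Vec (Eq Nat 0 0) 2
normal-order step count: 6
already normal: no
first redex: a beta-redex


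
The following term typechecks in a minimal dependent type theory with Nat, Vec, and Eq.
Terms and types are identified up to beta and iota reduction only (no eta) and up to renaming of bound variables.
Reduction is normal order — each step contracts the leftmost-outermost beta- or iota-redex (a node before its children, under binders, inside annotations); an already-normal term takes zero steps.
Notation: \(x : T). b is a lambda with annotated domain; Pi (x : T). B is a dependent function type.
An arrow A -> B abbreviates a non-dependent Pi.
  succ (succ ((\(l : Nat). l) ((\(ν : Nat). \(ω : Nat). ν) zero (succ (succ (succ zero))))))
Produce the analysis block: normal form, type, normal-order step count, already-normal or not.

normal form:
  succ (succ zero)
type:
  Nat
normal-order step count: 3
term was already normal: no
first redex: a beta-redex


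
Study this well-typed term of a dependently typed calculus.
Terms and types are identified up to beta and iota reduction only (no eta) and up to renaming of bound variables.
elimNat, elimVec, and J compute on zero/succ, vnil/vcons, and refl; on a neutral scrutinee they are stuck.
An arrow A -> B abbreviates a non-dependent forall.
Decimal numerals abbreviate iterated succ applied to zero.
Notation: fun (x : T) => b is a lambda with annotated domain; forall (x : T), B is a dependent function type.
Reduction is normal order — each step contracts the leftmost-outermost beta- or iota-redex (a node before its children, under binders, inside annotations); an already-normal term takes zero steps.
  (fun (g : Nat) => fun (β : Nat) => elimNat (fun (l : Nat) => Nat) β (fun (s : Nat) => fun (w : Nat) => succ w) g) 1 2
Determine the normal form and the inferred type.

normal form:
  3
the term's type:
  Nat
observation: the first redex contracted is a beta-redex; the normal form is reached in 6 normal-order steps.


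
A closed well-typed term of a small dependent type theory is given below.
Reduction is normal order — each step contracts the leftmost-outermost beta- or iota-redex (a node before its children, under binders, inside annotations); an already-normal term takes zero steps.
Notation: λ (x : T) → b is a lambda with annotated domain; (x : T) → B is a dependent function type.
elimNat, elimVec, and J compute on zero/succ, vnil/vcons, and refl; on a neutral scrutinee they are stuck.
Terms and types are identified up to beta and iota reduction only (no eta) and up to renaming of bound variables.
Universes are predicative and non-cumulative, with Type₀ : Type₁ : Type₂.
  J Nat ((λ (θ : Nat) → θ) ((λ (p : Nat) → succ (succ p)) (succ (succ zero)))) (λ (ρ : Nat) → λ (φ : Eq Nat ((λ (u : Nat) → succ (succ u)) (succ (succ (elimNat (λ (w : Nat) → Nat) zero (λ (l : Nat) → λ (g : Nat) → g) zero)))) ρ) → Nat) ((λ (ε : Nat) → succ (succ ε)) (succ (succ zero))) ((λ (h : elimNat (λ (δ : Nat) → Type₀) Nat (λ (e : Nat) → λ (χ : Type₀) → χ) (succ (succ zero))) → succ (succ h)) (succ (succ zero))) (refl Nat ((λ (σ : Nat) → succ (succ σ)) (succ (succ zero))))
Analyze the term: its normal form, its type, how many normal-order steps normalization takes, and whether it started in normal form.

normal form:
  succ (succ (succ (succ zero)))
type:
  Nat
reduction steps (normal order): 2
already normal: no
first contracted redex: a J iota-redex


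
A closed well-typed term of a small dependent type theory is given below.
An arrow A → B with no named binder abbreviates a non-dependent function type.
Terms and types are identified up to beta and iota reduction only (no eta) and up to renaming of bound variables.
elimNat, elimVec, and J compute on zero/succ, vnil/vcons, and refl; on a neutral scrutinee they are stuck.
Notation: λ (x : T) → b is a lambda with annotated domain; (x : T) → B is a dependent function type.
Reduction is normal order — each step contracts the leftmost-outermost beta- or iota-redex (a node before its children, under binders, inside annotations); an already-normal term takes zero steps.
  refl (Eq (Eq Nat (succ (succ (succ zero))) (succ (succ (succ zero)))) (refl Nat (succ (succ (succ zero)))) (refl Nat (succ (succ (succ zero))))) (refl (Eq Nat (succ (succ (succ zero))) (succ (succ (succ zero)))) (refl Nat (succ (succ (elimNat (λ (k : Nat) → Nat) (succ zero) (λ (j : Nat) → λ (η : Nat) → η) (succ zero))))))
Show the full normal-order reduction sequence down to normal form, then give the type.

normal-order reduction sequence:
  refl (Eq (Eq Nat (succ (succ (succ zero))) (succ (succ (succ zero)))) (refl Nat (succ (succ (succ zero)))) (refl Nat (succ (succ (succ zero))))) (refl (Eq Nat (succ (succ (succ zero))) (succ (succ (succ zero)))) (refl Nat (succ (succ (elimNat (λ (k : Nat) → Nat) (succ zero) (λ (j : Nat) → λ (η : Nat) → η) (succ zero))))))
  ~> refl (Eq (Eq Nat (succ (succ (succ zero))) (succ (succ (succ zero)))) (refl Nat (succ (succ (succ zero)))) (refl Nat (succ (succ (succ zero))))) (refl (Eq Nat (succ (succ (succ zero))) (succ (succ (succ zero)))) (refl Nat (succ (succ ((λ (k : Nat) → λ (j : Nat) → j) zero (elimNat (λ (η : Nat) → Nat) (succ zero) (λ (e : Nat) → λ (f : Nat) → f) zero))))))
  ~> refl (Eq (Eq Nat (succ (succ (succ zero))) (succ (succ (succ zero)))) (refl Nat (succ (succ (succ zero)))) (refl Nat (succ (succ (succ zero))))) (refl (Eq Nat (succ (succ (succ zero))) (succ (succ (succ zero)))) (refl Nat (succ (succ ((λ (k : Nat) → k) (elimNat (λ (j : Nat) → Nat) (succ zero) (λ (η : Nat) → λ (e : Nat) → e) zero))))))
  ~> refl (Eq (Eq Nat (succ (succ (succ zero))) (succ (succ (succ zero)))) (refl Nat (succ (succ (succ zero)))) (refl Nat (succ (succ (succ zero))))) (refl (Eq Nat (succ (succ (succ zero))) (succ (succ (succ zero)))) (refl Nat (succ (succ (elimNat (λ (k : Nat) → Nat) (succ zero) (λ (j : Nat) → λ (η : Nat) → η) zero)))))
  ~> refl (Eq (Eq Nat (succ (succ (succ zero))) (succ (succ (succ zero)))) (refl Nat (succ (succ (succ zero)))) (refl Nat (succ (succ (succ zero))))) (refl (Eq Nat (succ (succ (succ zero))) (succ (succ (succ zero)))) (refl Nat (succ (succ (succ zero)))))
inferred type:
  Eq (Eq (Eq Nat (succ (succ (succ zero))) (succ (succ (succ zero)))) (refl Nat (succ (succ (succ zero)))) (refl Nat (succ (succ (succ zero))))) (refl (Eq Nat (succ (succ (succ zero))) (succ (succ (succ zero)))) (refl Nat (succ (succ (succ zero))))) (refl (Eq Nat (succ (succ (succ zero))) (succ (succ (succ zero)))) (refl Nat (succ (succ (succ zero)))))


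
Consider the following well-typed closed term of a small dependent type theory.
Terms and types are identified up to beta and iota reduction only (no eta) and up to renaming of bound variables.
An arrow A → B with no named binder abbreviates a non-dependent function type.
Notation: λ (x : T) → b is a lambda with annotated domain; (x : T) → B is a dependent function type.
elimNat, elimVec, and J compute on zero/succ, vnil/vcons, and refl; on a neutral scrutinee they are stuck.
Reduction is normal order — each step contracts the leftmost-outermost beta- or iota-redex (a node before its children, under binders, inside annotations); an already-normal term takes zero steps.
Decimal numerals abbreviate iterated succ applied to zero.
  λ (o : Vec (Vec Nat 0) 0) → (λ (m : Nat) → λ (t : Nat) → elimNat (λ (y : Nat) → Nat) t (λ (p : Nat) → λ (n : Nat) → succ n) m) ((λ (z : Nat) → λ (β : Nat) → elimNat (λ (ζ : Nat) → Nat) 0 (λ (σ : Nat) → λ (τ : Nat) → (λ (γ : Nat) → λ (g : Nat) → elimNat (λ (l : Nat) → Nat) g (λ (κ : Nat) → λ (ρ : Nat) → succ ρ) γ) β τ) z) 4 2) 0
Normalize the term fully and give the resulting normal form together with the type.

normal form:
  λ (o : Vec (Vec Nat 0) 0) → 8
the term's type:
  Vec (Vec Nat 0) 0 → Nat
observation: normalization takes exactly 78 steps under the normal-order strategy.


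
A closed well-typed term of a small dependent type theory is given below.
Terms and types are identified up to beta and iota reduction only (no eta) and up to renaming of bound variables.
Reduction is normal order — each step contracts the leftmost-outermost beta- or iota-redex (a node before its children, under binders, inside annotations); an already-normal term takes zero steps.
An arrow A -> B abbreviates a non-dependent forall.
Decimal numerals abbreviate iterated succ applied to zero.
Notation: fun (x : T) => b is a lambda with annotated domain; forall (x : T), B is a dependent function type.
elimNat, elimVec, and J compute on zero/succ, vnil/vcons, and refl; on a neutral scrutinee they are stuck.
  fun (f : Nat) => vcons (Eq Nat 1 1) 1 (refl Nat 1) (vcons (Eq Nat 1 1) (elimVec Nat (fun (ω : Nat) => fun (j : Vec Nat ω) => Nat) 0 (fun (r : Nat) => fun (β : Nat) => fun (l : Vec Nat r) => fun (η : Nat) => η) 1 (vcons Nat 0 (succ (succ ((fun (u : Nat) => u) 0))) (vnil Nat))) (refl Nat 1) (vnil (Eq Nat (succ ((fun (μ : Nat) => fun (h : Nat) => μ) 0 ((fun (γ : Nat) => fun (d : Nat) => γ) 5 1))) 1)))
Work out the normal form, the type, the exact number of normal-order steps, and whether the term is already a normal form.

resulting normal form:
  fun (f : Nat) => vcons (Eq Nat 1 1) 1 (refl Nat 1) (vcons (Eq Nat 1 1) 0 (refl Nat 1) (vnil (Eq Nat 1 1)))
the term's type:
  Nat -> Vec (Eq Nat 1 1) 2
steps to reach normal form (normal order): 8
started in normal form: no
first redex: an elimVec iota-redex


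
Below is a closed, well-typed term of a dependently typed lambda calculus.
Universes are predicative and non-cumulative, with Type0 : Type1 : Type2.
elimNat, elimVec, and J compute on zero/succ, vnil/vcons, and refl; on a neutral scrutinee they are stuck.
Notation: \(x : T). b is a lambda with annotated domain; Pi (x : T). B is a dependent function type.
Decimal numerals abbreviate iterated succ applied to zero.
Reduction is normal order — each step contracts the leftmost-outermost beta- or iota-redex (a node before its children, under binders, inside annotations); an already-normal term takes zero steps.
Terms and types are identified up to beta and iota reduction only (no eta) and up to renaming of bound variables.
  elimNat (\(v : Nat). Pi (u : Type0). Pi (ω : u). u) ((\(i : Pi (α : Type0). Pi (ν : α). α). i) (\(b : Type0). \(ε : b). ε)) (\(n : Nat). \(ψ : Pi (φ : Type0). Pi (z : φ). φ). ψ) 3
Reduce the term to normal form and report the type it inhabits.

reduced normal form:
  \(v : Type0). \(u : v). u
inferred type:
  Pi (v : Type0). Pi (u : v). v


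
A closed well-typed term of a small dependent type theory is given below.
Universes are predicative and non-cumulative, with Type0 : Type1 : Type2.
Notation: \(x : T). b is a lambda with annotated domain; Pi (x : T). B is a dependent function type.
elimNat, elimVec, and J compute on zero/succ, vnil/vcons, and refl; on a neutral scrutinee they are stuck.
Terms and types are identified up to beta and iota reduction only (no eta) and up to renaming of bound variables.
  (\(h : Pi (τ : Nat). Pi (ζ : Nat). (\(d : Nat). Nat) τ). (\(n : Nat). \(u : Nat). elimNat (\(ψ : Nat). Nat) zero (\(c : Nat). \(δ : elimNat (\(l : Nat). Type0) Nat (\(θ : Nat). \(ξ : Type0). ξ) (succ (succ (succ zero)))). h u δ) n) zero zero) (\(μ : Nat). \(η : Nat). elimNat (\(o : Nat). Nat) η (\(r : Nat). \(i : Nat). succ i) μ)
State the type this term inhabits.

the term's type:
  Nat


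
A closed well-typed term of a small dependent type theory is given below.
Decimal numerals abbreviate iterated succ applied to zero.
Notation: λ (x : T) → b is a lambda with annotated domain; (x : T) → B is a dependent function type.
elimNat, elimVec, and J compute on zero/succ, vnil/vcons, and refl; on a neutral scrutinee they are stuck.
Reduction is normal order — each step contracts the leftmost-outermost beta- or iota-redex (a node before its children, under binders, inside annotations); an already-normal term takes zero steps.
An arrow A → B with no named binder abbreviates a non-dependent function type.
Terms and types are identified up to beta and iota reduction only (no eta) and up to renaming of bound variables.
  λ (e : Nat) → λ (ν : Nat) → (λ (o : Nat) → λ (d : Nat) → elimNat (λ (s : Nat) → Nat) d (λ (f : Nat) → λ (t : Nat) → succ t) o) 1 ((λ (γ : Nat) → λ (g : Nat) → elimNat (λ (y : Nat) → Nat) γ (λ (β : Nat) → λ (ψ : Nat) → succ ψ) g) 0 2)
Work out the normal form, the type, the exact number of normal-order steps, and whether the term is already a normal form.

resulting normal form:
  λ (e : Nat) → λ (ν : Nat) → 3
type:
  Nat → Nat → Nat
steps to reach normal form (normal order): 15
already normal: no
first contracted redex: a beta-redex


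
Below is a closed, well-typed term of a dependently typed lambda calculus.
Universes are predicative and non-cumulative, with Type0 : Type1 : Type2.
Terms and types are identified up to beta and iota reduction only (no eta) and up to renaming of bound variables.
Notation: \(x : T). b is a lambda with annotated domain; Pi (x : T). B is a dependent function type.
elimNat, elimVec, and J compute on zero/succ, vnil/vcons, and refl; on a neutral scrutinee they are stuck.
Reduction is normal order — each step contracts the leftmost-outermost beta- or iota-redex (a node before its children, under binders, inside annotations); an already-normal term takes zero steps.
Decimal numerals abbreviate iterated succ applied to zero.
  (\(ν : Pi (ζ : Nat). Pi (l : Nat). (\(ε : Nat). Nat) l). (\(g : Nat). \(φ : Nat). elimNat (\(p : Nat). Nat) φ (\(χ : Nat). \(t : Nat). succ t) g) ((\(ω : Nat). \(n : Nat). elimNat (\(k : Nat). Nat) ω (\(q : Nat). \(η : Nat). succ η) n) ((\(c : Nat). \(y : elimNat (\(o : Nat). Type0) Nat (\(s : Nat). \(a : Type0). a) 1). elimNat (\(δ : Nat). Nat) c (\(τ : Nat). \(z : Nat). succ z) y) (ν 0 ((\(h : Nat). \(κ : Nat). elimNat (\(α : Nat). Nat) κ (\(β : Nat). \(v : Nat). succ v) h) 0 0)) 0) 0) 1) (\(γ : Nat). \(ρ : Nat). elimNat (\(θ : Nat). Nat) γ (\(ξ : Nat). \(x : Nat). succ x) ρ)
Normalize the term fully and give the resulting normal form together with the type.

reduced normal form:
  1
inferred type:
  Nat
observation: 16 normal-order steps normalize the term, beginning with a beta-redex.


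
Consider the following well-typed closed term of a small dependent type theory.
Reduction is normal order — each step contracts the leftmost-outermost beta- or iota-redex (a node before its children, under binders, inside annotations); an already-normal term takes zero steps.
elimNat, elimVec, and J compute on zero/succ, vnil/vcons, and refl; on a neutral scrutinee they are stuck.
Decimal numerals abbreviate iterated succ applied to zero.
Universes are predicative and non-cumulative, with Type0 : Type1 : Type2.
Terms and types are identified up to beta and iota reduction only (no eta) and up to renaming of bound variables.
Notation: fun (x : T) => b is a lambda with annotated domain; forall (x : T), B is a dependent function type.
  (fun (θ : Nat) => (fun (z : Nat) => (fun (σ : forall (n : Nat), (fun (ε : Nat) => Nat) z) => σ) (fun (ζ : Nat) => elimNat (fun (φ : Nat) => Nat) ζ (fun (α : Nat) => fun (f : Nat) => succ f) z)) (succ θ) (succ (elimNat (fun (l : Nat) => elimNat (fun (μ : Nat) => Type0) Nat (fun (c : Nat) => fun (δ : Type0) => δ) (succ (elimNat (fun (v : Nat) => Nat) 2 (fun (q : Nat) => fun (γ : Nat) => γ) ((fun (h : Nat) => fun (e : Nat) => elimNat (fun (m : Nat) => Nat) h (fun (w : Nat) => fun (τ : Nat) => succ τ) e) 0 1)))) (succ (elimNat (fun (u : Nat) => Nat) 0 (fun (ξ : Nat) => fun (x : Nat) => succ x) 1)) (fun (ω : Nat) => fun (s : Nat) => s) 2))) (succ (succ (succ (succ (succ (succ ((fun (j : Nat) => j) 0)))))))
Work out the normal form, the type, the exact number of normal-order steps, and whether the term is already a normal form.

resulting normal form:
  10
inferred type:
  Nat
normal-order step count: 38
already normal: no
first redex: a beta-redex


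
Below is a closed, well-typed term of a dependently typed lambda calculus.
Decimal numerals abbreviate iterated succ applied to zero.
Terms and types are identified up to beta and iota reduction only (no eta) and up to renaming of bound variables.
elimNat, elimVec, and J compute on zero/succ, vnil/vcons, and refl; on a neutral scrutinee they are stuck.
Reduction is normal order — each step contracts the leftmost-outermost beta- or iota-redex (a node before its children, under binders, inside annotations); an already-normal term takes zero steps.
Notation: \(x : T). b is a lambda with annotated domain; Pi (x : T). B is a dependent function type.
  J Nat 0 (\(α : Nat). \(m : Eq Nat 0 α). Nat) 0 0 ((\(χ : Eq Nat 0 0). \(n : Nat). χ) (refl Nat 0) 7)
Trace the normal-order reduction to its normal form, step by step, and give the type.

reduction (normal order):
  J Nat 0 (\(α : Nat). \(m : Eq Nat 0 α). Nat) 0 0 ((\(χ : Eq Nat 0 0). \(n : Nat). χ) (refl Nat 0) 7)
  ~> J Nat 0 (\(α : Nat). \(m : Eq Nat 0 α). Nat) 0 0 ((\(χ : Nat). refl Nat 0) 7)
  ~> J Nat 0 (\(α : Nat). \(m : Eq Nat 0 α). Nat) 0 0 (refl Nat 0)
  ~> 0
type:
  Nat


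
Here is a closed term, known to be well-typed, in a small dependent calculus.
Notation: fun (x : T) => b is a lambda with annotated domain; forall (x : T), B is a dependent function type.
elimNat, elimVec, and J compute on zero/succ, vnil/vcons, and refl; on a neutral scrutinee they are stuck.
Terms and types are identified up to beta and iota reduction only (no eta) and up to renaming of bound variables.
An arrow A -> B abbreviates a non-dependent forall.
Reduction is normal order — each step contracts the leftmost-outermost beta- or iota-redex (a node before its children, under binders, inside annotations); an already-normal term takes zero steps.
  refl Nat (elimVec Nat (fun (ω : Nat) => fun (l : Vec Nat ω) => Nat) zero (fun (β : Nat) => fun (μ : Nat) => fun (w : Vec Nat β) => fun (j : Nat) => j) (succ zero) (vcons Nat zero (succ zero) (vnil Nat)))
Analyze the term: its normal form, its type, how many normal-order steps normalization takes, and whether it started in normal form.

reduced normal form:
  refl Nat zero
the term's type:
  Eq Nat zero zero
steps to reach normal form (normal order): 6
started in normal form: no
first contracted redex: an elimVec iota-redex


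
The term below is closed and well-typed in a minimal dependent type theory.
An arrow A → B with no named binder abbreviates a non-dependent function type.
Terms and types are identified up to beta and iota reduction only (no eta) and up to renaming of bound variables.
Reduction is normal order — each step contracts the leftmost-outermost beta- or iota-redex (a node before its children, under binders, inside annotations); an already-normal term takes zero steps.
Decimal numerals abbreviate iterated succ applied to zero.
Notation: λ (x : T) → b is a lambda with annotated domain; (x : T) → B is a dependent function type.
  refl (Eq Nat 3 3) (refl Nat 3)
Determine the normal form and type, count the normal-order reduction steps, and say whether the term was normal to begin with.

normal form:
  refl (Eq Nat 3 3) (refl Nat 3)
the term's type:
  Eq (Eq Nat 3 3) (refl Nat 3) (refl Nat 3)
normal-order step count: 0
term was already normal: yes


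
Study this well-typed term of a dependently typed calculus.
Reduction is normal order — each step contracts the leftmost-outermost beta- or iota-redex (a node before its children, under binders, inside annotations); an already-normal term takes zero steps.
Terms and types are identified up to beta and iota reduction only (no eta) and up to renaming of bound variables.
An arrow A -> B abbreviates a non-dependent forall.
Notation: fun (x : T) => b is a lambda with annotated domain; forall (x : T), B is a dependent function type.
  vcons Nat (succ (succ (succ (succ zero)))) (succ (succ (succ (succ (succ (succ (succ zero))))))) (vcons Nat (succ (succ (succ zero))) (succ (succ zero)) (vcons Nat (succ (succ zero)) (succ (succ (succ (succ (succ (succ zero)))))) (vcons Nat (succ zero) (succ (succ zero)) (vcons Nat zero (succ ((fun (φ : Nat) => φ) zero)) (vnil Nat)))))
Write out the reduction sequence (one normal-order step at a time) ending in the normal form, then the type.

normal-order reduction:
  vcons Nat (succ (succ (succ (succ zero)))) (succ (succ (succ (succ (succ (succ (succ zero))))))) (vcons Nat (succ (succ (succ zero))) (succ (succ zero)) (vcons Nat (succ (succ zero)) (succ (succ (succ (succ (succ (succ zero)))))) (vcons Nat (succ zero) (succ (succ zero)) (vcons Nat zero (succ ((fun (φ : Nat) => φ) zero)) (vnil Nat)))))
  ~> vcons Nat (succ (succ (succ (succ zero)))) (succ (succ (succ (succ (succ (succ (succ zero))))))) (vcons Nat (succ (succ (succ zero))) (succ (succ zero)) (vcons Nat (succ (succ zero)) (succ (succ (succ (succ (succ (succ zero)))))) (vcons Nat (succ zero) (succ (succ zero)) (vcons Nat zero (succ zero) (vnil Nat)))))
inferred type:
  Vec Nat (succ (succ (succ (succ (succ zero)))))
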